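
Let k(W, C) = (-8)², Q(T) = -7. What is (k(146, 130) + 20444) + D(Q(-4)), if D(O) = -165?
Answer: 20343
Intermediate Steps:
k(W, C) = 64
(k(146, 130) + 20444) + D(Q(-4)) = (64 + 20444) - 165 = 20508 - 165 = 20343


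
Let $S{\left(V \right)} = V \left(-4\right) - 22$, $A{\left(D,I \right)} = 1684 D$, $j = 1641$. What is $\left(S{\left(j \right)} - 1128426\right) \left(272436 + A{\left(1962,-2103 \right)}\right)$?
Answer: $-4059306857328$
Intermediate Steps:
$S{\left(V \right)} = -22 - 4 V$ ($S{\left(V \right)} = - 4 V - 22 = -22 - 4 V$)
$\left(S{\left(j \right)} - 1128426\right) \left(272436 + A{\left(1962,-2103 \right)}\right) = \left(\left(-22 - 6564\right) - 1128426\right) \left(272436 + 1684 \cdot 1962\right) = \left(\left(-22 - 6564\right) - 1128426\right) \left(272436 + 3304008\right) = \left(-6586 - 1128426\right) 3576444 = \left(-1135012\right) 3576444 = -4059306857328$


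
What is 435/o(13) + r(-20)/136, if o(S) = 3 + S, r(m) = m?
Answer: 7355/272 ≈ 27.040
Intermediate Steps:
435/o(13) + r(-20)/136 = 435/(3 + 13) - 20/136 = 435/16 - 20*1/136 = 435*(1/16) - 5/34 = 435/16 - 5/34 = 7355/272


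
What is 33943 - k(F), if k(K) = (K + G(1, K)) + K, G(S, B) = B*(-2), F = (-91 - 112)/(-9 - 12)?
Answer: 33943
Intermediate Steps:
F = 29/3 (F = -203/(-21) = -203*(-1/21) = 29/3 ≈ 9.6667)
G(S, B) = -2*B
k(K) = 0 (k(K) = (K - 2*K) + K = -K + K = 0)
33943 - k(F) = 33943 - 1*0 = 33943 + 0 = 33943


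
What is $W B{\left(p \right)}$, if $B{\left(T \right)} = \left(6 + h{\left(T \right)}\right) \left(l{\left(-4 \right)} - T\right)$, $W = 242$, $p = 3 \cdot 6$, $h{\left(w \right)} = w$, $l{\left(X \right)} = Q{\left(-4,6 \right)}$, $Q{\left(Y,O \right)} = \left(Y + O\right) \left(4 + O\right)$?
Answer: $11616$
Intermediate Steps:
$Q{\left(Y,O \right)} = \left(4 + O\right) \left(O + Y\right)$ ($Q{\left(Y,O \right)} = \left(O + Y\right) \left(4 + O\right) = \left(4 + O\right) \left(O + Y\right)$)
$l{\left(X \right)} = 20$ ($l{\left(X \right)} = 6^{2} + 4 \cdot 6 + 4 \left(-4\right) + 6 \left(-4\right) = 36 + 24 - 16 - 24 = 20$)
$p = 18$
$B{\left(T \right)} = \left(6 + T\right) \left(20 - T\right)$
$W B{\left(p \right)} = 242 \left(120 - 18^{2} + 14 \cdot 18\right) = 242 \left(120 - 324 + 252\right) = 242 \cdot 48 = 11616$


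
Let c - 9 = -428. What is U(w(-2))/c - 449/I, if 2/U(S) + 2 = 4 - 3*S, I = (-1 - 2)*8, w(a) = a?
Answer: 188125/10056 ≈ 18.708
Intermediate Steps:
c = -419 (c = 9 - 428 = -419)
I = -24 (I = -3*8 = -24)
U(S) = 2/(2 - 3*S) (U(S) = 2/(-2 + (4 - 3*S)) = 2/(2 - 3*S))
U(w(-2))/c - 449/I = -2/(-2 + 3*(-2))/(-419) - 449/(-24) = -2/(-2 - 6)*(-1/419) - 449*(-1/24) = -2/(-8)*(-1/419) + 449/24 = -2*(-1/8)*(-1/419) + 449/24 = (1/4)*(-1/419) + 449/24 = -1/1676 + 449/24 = 188125/10056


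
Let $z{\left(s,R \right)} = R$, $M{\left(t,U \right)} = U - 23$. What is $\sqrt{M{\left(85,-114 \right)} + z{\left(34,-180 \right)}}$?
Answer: $i \sqrt{317} \approx 17.805 i$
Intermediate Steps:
$M{\left(t,U \right)} = -23 + U$
$\sqrt{M{\left(85,-114 \right)} + z{\left(34,-180 \right)}} = \sqrt{\left(-23 - 114\right) - 180} = \sqrt{-137 - 180} = \sqrt{-317} = i \sqrt{317}$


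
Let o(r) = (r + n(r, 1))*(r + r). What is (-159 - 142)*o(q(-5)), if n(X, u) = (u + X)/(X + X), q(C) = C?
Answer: -13846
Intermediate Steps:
n(X, u) = (X + u)/(2*X) (n(X, u) = (X + u)/((2*X)) = (X + u)*(1/(2*X)) = (X + u)/(2*X))
o(r) = 2*r*(r + (1 + r)/(2*r)) (o(r) = (r + (r + 1)/(2*r))*(r + r) = (r + (1 + r)/(2*r))*(2*r) = 2*r*(r + (1 + r)/(2*r)))
(-159 - 142)*o(q(-5)) = (-159 - 142)*(1 - 5 + 2*(-5)²) = -301*(1 - 5 + 2*25) = -301*(1 - 5 + 50) = -301*46 = -13846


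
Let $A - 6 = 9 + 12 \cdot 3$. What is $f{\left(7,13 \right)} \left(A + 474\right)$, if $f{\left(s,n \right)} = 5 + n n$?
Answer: $91350$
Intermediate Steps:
$f{\left(s,n \right)} = 5 + n^{2}$
$A = 51$ ($A = 6 + \left(9 + 12 \cdot 3\right) = 6 + \left(9 + 36\right) = 6 + 45 = 51$)
$f{\left(7,13 \right)} \left(A + 474\right) = \left(5 + 13^{2}\right) \left(51 + 474\right) = \left(5 + 169\right) 525 = 174 \cdot 525 = 91350$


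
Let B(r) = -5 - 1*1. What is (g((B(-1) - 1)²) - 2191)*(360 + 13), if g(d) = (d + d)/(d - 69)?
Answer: -8190707/10 ≈ -8.1907e+5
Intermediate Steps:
B(r) = -6 (B(r) = -5 - 1 = -6)
g(d) = 2*d/(-69 + d) (g(d) = (2*d)/(-69 + d) = 2*d/(-69 + d))
(g((B(-1) - 1)²) - 2191)*(360 + 13) = (2*(-6 - 1)²/(-69 + (-6 - 1)²) - 2191)*(360 + 13) = (2*(-7)²/(-69 + (-7)²) - 2191)*373 = (2*49/(-69 + 49) - 2191)*373 = (2*49/(-20) - 2191)*373 = (2*49*(-1/20) - 2191)*373 = (-49/10 - 2191)*373 = -21959/10*373 = -8190707/10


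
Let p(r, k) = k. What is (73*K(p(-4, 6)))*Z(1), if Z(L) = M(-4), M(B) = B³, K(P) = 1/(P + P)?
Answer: -1168/3 ≈ -389.33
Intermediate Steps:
K(P) = 1/(2*P)
Z(L) = -64 (Z(L) = (-4)³ = -64)
(73*K(p(-4, 6)))*Z(1) = (73*((½)/6))*(-64) = (73*((½)*(⅙)))*(-64) = (73*(1/12))*(-64) = (73/12)*(-64) = -1168/3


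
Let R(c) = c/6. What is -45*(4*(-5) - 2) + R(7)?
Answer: 5947/6 ≈ 991.17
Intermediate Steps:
R(c) = c/6 (R(c) = c*(1/6) = c/6)
-45*(4*(-5) - 2) + R(7) = -45*(4*(-5) - 2) + (1/6)*7 = -45*(-20 - 2) + 7/6 = -45*(-22) + 7/6 = 990 + 7/6 = 5947/6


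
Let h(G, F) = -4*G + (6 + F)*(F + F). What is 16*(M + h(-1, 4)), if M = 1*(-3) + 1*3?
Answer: 1344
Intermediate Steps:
h(G, F) = -4*G + 2*F*(6 + F) (h(G, F) = -4*G + (6 + F)*(2*F) = -4*G + 2*F*(6 + F))
M = 0 (M = -3 + 3 = 0)
16*(M + h(-1, 4)) = 16*(0 + (-4*(-1) + 2*4**2 + 12*4)) = 16*(0 + (4 + 2*16 + 48)) = 16*(0 + (4 + 32 + 48)) = 16*(0 + 84) = 16*84 = 1344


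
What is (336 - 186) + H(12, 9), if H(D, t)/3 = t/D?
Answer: 609/4 ≈ 152.25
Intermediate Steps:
H(D, t) = 3*t/D (H(D, t) = 3*(t/D) = 3*t/D)
(336 - 186) + H(12, 9) = (336 - 186) + 3*9/12 = 150 + 3*9*(1/12) = 150 + 9/4 = 609/4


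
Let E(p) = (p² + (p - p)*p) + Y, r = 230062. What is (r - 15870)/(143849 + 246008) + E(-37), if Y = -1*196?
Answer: 457516453/389857 ≈ 1173.5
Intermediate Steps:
Y = -196
E(p) = -196 + p² (E(p) = (p² + (p - p)*p) - 196 = (p² + 0*p) - 196 = (p² + 0) - 196 = p² - 196 = -196 + p²)
(r - 15870)/(143849 + 246008) + E(-37) = (230062 - 15870)/(143849 + 246008) + (-196 + (-37)²) = 214192/389857 + (-196 + 1369) = 214192*(1/389857) + 1173 = 214192/389857 + 1173 = 457516453/389857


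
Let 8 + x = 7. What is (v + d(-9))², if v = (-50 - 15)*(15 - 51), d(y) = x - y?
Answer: 5513104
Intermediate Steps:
x = -1 (x = -8 + 7 = -1)
d(y) = -1 - y
v = 2340 (v = -65*(-36) = 2340)
(v + d(-9))² = (2340 + (-1 - 1*(-9)))² = (2340 + (-1 + 9))² = (2340 + 8)² = 2348² = 5513104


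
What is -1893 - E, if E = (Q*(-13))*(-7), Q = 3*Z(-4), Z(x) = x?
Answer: -801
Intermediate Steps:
Q = -12 (Q = 3*(-4) = -12)
E = -1092 (E = -12*(-13)*(-7) = 156*(-7) = -1092)
-1893 - E = -1893 - 1*(-1092) = -1893 + 1092 = -801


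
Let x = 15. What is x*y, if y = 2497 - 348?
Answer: 32235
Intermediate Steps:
y = 2149
x*y = 15*2149 = 32235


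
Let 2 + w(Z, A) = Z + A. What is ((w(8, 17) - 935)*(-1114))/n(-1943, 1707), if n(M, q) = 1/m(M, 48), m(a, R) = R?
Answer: 48766464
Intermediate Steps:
n(M, q) = 1/48
w(Z, A) = -2 + A + Z (w(Z, A) = -2 + (Z + A) = -2 + (A + Z) = -2 + A + Z)
((w(8, 17) - 935)*(-1114))/n(-1943, 1707) = (((-2 + 17 + 8) - 935)*(-1114))/(1/48) = ((23 - 935)*(-1114))*48 = -912*(-1114)*48 = 1015968*48 = 48766464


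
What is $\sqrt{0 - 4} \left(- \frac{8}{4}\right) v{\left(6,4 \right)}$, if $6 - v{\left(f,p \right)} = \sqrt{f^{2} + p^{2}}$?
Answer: $8 i \left(-3 + \sqrt{13}\right) \approx 4.8444 i$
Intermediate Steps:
$v{\left(f,p \right)} = 6 - \sqrt{f^{2} + p^{2}}$
$\sqrt{0 - 4} \left(- \frac{8}{4}\right) v{\left(6,4 \right)} = \sqrt{0 - 4} \left(- \frac{8}{4}\right) \left(6 - \sqrt{6^{2} + 4^{2}}\right) = \sqrt{-4} \left(\left(-8\right) \frac{1}{4}\right) \left(6 - \sqrt{36 + 16}\right) = 2 i \left(-2\right) \left(6 - \sqrt{52}\right) = - 4 i \left(6 - 2 \sqrt{13}\right)$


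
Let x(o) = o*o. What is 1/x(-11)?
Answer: 1/121 ≈ 0.0082645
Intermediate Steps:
x(o) = o**2
1/x(-11) = 1/((-11)**2) = 1/121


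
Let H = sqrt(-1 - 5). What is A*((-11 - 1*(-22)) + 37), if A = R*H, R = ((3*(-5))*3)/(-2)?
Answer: 1080*I*sqrt(6) ≈ 2645.4*I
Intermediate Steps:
R = 45/2 (R = -15*3*(-1/2) = -45*(-1/2) = 45/2 ≈ 22.500)
H = I*sqrt(6) (H = sqrt(-6) = I*sqrt(6) ≈ 2.4495*I)
A = 45*I*sqrt(6)/2 (A = 45*(I*sqrt(6))/2 = 45*I*sqrt(6)/2 ≈ 55.114*I)
A*((-11 - 1*(-22)) + 37) = (45*I*sqrt(6)/2)*((-11 - 1*(-22)) + 37) = (45*I*sqrt(6)/2)*((-11 + 22) + 37) = (45*I*sqrt(6)/2)*(11 + 37) = (45*I*sqrt(6)/2)*48 = 1080*I*sqrt(6)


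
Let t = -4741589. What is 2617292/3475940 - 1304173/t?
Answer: 4235837513652/4120369717165 ≈ 1.0280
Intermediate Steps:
2617292/3475940 - 1304173/t = 2617292/3475940 - 1304173/(-4741589) = 2617292*(1/3475940) - 1304173*(-1/4741589) = 654323/868985 + 1304173/4741589 = 4235837513652/4120369717165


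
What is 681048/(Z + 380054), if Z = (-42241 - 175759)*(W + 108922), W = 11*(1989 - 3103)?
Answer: -340524/10536621973 ≈ -3.2318e-5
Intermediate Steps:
W = -12254 (W = 11*(-1114) = -12254)
Z = -21073624000 (Z = (-42241 - 175759)*(-12254 + 108922) = -218000*96668 = -21073624000)
681048/(Z + 380054) = 681048/(-21073624000 + 380054) = 681048/(-21073243946) = 681048*(-1/21073243946) = -340524/10536621973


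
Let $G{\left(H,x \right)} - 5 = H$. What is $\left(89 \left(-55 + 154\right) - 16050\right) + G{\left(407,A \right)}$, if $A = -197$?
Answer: $-6827$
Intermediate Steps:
$G{\left(H,x \right)} = 5 + H$
$\left(89 \left(-55 + 154\right) - 16050\right) + G{\left(407,A \right)} = \left(89 \left(-55 + 154\right) - 16050\right) + \left(5 + 407\right) = \left(89 \cdot 99 - 16050\right) + 412 = \left(8811 - 16050\right) + 412 = -7239 + 412 = -6827$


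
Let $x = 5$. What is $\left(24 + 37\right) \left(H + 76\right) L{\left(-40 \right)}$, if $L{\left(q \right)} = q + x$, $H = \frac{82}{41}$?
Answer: $-166530$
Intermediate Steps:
$H = 2$ ($H = 82 \cdot \frac{1}{41} = 2$)
$L{\left(q \right)} = 5 + q$ ($L{\left(q \right)} = q + 5 = 5 + q$)
$\left(24 + 37\right) \left(H + 76\right) L{\left(-40 \right)} = \left(24 + 37\right) \left(2 + 76\right) \left(5 - 40\right) = 61 \cdot 78 \left(-35\right) = 4758 \left(-35\right) = -166530$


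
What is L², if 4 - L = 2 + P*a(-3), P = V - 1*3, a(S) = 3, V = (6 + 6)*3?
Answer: 9409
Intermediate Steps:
V = 36 (V = 12*3 = 36)
P = 33 (P = 36 - 1*3 = 36 - 3 = 33)
L = -97 (L = 4 - (2 + 33*3) = 4 - (2 + 99) = 4 - 1*101 = 4 - 101 = -97)
L² = (-97)² = 9409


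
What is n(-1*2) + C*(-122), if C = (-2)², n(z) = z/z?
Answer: -487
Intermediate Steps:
n(z) = 1
C = 4
n(-1*2) + C*(-122) = 1 + 4*(-122) = 1 - 488 = -487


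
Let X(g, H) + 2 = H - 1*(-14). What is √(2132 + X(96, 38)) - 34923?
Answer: -34923 + √2182 ≈ -34876.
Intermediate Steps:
X(g, H) = 12 + H (X(g, H) = -2 + (H - 1*(-14)) = -2 + (H + 14) = -2 + (14 + H) = 12 + H)
√(2132 + X(96, 38)) - 34923 = √(2132 + (12 + 38)) - 34923 = √(2132 + 50) - 34923 = √2182 - 34923 = -34923 + √2182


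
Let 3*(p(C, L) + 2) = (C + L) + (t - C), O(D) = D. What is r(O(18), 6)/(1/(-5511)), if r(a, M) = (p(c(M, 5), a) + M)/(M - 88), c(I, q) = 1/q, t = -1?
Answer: 53273/82 ≈ 649.67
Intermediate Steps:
p(C, L) = -7/3 + L/3 (p(C, L) = -2 + ((C + L) + (-1 - C))/3 = -2 + (-1 + L)/3 = -2 + (-⅓ + L/3) = -7/3 + L/3)
r(a, M) = (-7/3 + M + a/3)/(-88 + M) (r(a, M) = ((-7/3 + a/3) + M)/(M - 88) = (-7/3 + M + a/3)/(-88 + M))
r(O(18), 6)/(1/(-5511)) = ((-7 + 18 + 3*6)/(3*(-88 + 6)))/(1/(-5511)) = ((⅓)*(-7 + 18 + 18)/(-82))/(-1/5511) = ((⅓)*(-1/82)*29)*(-5511) = -29/246*(-5511) = 53273/82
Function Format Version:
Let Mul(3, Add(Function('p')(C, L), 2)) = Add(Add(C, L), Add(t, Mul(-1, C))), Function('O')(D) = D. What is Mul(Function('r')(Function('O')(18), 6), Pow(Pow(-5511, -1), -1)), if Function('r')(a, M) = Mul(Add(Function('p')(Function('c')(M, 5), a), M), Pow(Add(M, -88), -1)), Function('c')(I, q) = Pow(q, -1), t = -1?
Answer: Rational(53273, 82) ≈ 649.67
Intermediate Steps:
Function('p')(C, L) = Add(Rational(-7, 3), Mul(Rational(1, 3), L)) (Function('p')(C, L) = Add(-2, Mul(Rational(1, 3), Add(Add(C, L), Add(-1, Mul(-1, C))))) = Add(-2, Mul(Rational(1, 3), Add(-1, L))) = Add(-2, Add(Rational(-1, 3), Mul(Rational(1, 3), L))) = Add(Rational(-7, 3), Mul(Rational(1, 3), L)))
Function('r')(a, M) = Mul(Pow(Add(-88, M), -1), Add(Rational(-7, 3), M, Mul(Rational(1, 3), a))) (Function('r')(a, M) = Mul(Add(Add(Rational(-7, 3), Mul(Rational(1, 3), a)), M), Pow(Add(M, -88), -1)) = Mul(Add(Rational(-7, 3), M, Mul(Rational(1, 3), a)), Pow(Add(-88, M), -1)) = Mul(Pow(Add(-88, M), -1), Add(Rational(-7, 3), M, Mul(Rational(1, 3), a))))
Mul(Function('r')(Function('O')(18), 6), Pow(Pow(-5511, -1), -1)) = Mul(Mul(Rational(1, 3), Pow(Add(-88, 6), -1), Add(-7, 18, Mul(3, 6))), Pow(Pow(-5511, -1), -1)) = Mul(Mul(Rational(1, 3), Pow(-82, -1), Add(-7, 18, 18)), Pow(Rational(-1, 5511), -1)) = Mul(Mul(Rational(1, 3), Rational(-1, 82), 29), -5511) = Mul(Rational(-29, 246), -5511) = Rational(53273, 82)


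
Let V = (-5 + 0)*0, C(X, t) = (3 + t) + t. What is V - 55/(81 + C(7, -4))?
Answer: -55/76 ≈ -0.72368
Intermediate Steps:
C(X, t) = 3 + 2*t
V = 0 (V = -5*0 = 0)
V - 55/(81 + C(7, -4)) = 0 - 55/(81 + (3 + 2*(-4))) = 0 - 55/(81 + (3 - 8)) = 0 - 55/(81 - 5) = 0 - 55/76 = -55/76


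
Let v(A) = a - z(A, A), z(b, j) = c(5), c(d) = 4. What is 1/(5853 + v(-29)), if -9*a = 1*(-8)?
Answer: 9/52649 ≈ 0.00017094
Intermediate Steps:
a = 8/9 (a = -(-8)/9 = -⅑*(-8) = 8/9 ≈ 0.88889)
z(b, j) = 4
v(A) = -28/9 (v(A) = 8/9 - 1*4 = 8/9 - 4 = -28/9)
1/(5853 + v(-29)) = 1/(5853 - 28/9) = 1/(52649/9) = 9/52649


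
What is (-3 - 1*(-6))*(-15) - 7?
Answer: -52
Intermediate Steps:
(-3 - 1*(-6))*(-15) - 7 = (-3 + 6)*(-15) - 7 = 3*(-15) - 7 = -45 - 7 = -52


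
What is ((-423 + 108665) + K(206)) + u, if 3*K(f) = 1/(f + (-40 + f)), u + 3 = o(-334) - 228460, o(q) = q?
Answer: -134539379/1116 ≈ -1.2056e+5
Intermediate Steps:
u = -228797 (u = -3 + (-334 - 228460) = -3 - 228794 = -228797)
K(f) = 1/(3*(-40 + 2*f)) (K(f) = 1/(3*(f + (-40 + f))) = 1/(3*(-40 + 2*f)))
((-423 + 108665) + K(206)) + u = ((-423 + 108665) + 1/(6*(-20 + 206))) - 228797 = (108242 + (⅙)/186) - 228797 = (108242 + (⅙)*(1/186)) - 228797 = (108242 + 1/1116) - 228797 = 120798073/1116 - 228797 = -134539379/1116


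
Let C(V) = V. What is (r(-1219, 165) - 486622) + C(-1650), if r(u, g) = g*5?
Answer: -487447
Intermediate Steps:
r(u, g) = 5*g
(r(-1219, 165) - 486622) + C(-1650) = (5*165 - 486622) - 1650 = (825 - 486622) - 1650 = -485797 - 1650 = -487447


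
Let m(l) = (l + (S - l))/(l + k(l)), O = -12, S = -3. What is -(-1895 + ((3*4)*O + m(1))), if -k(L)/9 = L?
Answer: 16309/8 ≈ 2038.6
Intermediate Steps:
k(L) = -9*L
m(l) = 3/(8*l) (m(l) = (l + (-3 - l))/(l - 9*l) = -3*(-1/(8*l)) = -(-3)/(8*l) = 3/(8*l))
-(-1895 + ((3*4)*O + m(1))) = -(-1895 + ((3*4)*(-12) + (3/8)/1)) = -(-1895 + (12*(-12) + (3/8)*1)) = -(-1895 + (-144 + 3/8)) = -(-1895 - 1149/8) = -1*(-16309/8) = 16309/8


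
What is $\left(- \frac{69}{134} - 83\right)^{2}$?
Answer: $\frac{125238481}{17956} \approx 6974.7$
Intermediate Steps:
$\left(- \frac{69}{134} - 83\right)^{2} = \left(- \frac{11191}{134}\right)^{2} = \frac{125238481}{17956}$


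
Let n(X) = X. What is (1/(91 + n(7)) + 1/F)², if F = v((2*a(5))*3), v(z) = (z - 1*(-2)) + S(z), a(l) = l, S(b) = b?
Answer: 1600/2307361 ≈ 0.00069343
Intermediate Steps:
v(z) = 2 + 2*z (v(z) = (z - 1*(-2)) + z = (z + 2) + z = (2 + z) + z = 2 + 2*z)
F = 62 (F = 2 + 2*((2*5)*3) = 2 + 2*(10*3) = 2 + 2*30 = 2 + 60 = 62)
(1/(91 + n(7)) + 1/F)² = (1/(91 + 7) + 1/62)² = (1/98 + 1/62)² = (40/1519)² = 1600/2307361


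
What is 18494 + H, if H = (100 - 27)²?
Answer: 23823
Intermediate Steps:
H = 5329 (H = 73² = 5329)
18494 + H = 18494 + 5329 = 23823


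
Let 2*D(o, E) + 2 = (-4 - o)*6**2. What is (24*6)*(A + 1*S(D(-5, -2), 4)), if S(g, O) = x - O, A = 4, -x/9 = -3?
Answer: 3888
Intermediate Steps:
x = 27 (x = -9*(-3) = 27)
D(o, E) = -73 - 18*o (D(o, E) = -1 + ((-4 - o)*6**2)/2 = -1 + ((-4 - o)*36)/2 = -1 + (-144 - 36*o)/2 = -1 + (-72 - 18*o) = -73 - 18*o)
S(g, O) = 27 - O
(24*6)*(A + 1*S(D(-5, -2), 4)) = (24*6)*(4 + 1*(27 - 1*4)) = 144*(4 + 1*(27 - 4)) = 144*(4 + 1*23) = 144*(4 + 23) = 144*27 = 3888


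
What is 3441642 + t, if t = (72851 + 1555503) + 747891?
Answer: 5817887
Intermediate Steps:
t = 2376245 (t = 1628354 + 747891 = 2376245)
3441642 + t = 3441642 + 2376245 = 5817887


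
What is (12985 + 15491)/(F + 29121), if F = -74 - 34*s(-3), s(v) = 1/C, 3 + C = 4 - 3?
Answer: 339/346 ≈ 0.97977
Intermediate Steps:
C = -2 (C = -3 + (4 - 3) = -3 + 1 = -2)
s(v) = -½ (s(v) = 1/(-2) = -½)
F = -57 (F = -74 - 34*(-½) = -74 + 17 = -57)
(12985 + 15491)/(F + 29121) = (12985 + 15491)/(-57 + 29121) = 28476/29064 = 28476*(1/29064) = 339/346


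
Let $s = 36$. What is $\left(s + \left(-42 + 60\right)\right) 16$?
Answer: $864$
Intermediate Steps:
$\left(s + \left(-42 + 60\right)\right) 16 = \left(36 + \left(-42 + 60\right)\right) 16 = \left(36 + 18\right) 16 = 54 \cdot 16 = 864$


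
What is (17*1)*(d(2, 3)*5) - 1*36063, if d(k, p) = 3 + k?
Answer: -35638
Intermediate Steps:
(17*1)*(d(2, 3)*5) - 1*36063 = (17*1)*((3 + 2)*5) - 1*36063 = 17*(5*5) - 36063 = 17*25 - 36063 = 425 - 36063 = -35638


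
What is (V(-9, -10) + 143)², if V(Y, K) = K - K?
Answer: 20449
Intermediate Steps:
V(Y, K) = 0
(V(-9, -10) + 143)² = (0 + 143)² = 143² = 20449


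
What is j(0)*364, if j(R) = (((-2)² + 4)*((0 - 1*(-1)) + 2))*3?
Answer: 26208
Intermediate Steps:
j(R) = 72 (j(R) = ((4 + 4)*((0 + 1) + 2))*3 = (8*(1 + 2))*3 = (8*3)*3 = 24*3 = 72)
j(0)*364 = 72*364 = 26208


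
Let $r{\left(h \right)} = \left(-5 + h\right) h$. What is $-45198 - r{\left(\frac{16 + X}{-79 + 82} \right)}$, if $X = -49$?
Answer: $-45374$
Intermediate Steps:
$r{\left(h \right)} = h \left(-5 + h\right)$
$-45198 - r{\left(\frac{16 + X}{-79 + 82} \right)} = -45198 - \frac{16 - 49}{-79 + 82} \left(-5 + \frac{16 - 49}{-79 + 82}\right) = -45198 - - \frac{33}{3} \left(-5 - \frac{33}{3}\right) = -45198 - \left(-33\right) \frac{1}{3} \left(-5 - 11\right) = -45198 - - 11 \left(-5 - 11\right) = -45198 - \left(-11\right) \left(-16\right) = -45198 - 176 = -45374$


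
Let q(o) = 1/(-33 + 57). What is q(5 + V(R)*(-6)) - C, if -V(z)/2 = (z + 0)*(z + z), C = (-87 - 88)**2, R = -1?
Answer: -734999/24 ≈ -30625.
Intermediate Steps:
C = 30625 (C = (-175)**2 = 30625)
V(z) = -4*z**2 (V(z) = -2*(z + 0)*(z + z) = -2*z*2*z = -4*z**2)
q(o) = 1/24
q(5 + V(R)*(-6)) - C = 1/24 - 1*30625 = 1/24 - 30625 = -734999/24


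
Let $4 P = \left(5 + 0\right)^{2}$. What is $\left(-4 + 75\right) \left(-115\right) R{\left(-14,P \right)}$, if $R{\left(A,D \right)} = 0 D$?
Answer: $0$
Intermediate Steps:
$P = \frac{25}{4}$ ($P = \frac{\left(5 + 0\right)^{2}}{4} = \frac{5^{2}}{4} = \frac{1}{4} \cdot 25 = \frac{25}{4} \approx 6.25$)
$R{\left(A,D \right)} = 0$
$\left(-4 + 75\right) \left(-115\right) R{\left(-14,P \right)} = \left(-4 + 75\right) \left(-115\right) 0 = 71 \left(-115\right) 0 = \left(-8165\right) 0 = 0$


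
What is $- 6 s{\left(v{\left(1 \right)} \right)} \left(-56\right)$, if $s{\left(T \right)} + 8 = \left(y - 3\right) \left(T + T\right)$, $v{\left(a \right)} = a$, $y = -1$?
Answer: $-5376$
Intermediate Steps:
$s{\left(T \right)} = -8 - 8 T$ ($s{\left(T \right)} = -8 + \left(-1 - 3\right) \left(T + T\right) = -8 - 4 \cdot 2 T = -8 - 8 T$)
$- 6 s{\left(v{\left(1 \right)} \right)} \left(-56\right) = - 6 \left(-8 - 8\right) \left(-56\right) = \left(-6\right) \left(-16\right) \left(-56\right) = 96 \left(-56\right) = -5376$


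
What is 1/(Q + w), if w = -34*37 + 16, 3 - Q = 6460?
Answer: -1/7699 ≈ -0.00012989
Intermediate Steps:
Q = -6457 (Q = 3 - 1*6460 = 3 - 6460 = -6457)
w = -1242 (w = -1258 + 16 = -1242)
1/(Q + w) = 1/(-6457 - 1242) = 1/(-7699) = -1/7699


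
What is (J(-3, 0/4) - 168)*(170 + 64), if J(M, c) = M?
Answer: -40014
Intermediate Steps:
(J(-3, 0/4) - 168)*(170 + 64) = (-3 - 168)*(170 + 64) = -171*234 = -40014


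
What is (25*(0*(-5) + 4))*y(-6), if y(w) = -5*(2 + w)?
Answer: 2000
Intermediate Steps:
y(w) = -10 - 5*w
(25*(0*(-5) + 4))*y(-6) = (25*(0*(-5) + 4))*(-10 - 5*(-6)) = (25*(0 + 4))*(-10 + 30) = (25*4)*20 = 100*20 = 2000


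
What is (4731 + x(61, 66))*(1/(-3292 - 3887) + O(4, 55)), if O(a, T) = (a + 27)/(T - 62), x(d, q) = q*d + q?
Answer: -654537196/16751 ≈ -39075.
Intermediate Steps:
x(d, q) = q + d*q (x(d, q) = d*q + q = q + d*q)
O(a, T) = (27 + a)/(-62 + T)
(4731 + x(61, 66))*(1/(-3292 - 3887) + O(4, 55)) = (4731 + 66*(1 + 61))*(1/(-3292 - 3887) + (27 + 4)/(-62 + 55)) = (4731 + 66*62)*(1/(-7179) + 31/(-7)) = (4731 + 4092)*(-1/7179 - ⅐*31) = 8823*(-1/7179 - 31/7) = 8823*(-222556/50253) = -654537196/16751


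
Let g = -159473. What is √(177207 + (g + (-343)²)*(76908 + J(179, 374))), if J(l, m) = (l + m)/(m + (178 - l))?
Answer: I*√447506340474721/373 ≈ 56714.0*I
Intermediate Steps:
J(l, m) = (l + m)/(178 + m - l)
√(177207 + (g + (-343)²)*(76908 + J(179, 374))) = √(177207 + (-159473 + (-343)²)*(76908 + (179 + 374)/(178 + 374 - 1*179))) = √(177207 + (-159473 + 117649)*(76908 + 553/(178 + 374 - 179))) = √(177207 - 41824*(76908 + 553/373)) = √(177207 - 41824*28687237/373) = √(177207 - 1199815000288/373) = √(-1199748902077/373) = I*√447506340474721/373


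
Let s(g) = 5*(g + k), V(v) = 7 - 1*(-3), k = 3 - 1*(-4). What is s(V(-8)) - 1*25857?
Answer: -25772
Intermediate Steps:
k = 7 (k = 3 + 4 = 7)
V(v) = 10 (V(v) = 7 + 3 = 10)
s(g) = 35 + 5*g (s(g) = 5*(g + 7) = 5*(7 + g) = 35 + 5*g)
s(V(-8)) - 1*25857 = (35 + 5*10) - 1*25857 = (35 + 50) - 25857 = 85 - 25857 = -25772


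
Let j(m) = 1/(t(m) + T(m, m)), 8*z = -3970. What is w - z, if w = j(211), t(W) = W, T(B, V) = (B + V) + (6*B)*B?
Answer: 531501619/1071036 ≈ 496.25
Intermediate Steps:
z = -1985/4 (z = (1/8)*(-3970) = -1985/4 ≈ -496.25)
T(B, V) = B + V + 6*B**2 (T(B, V) = (B + V) + 6*B**2 = B + V + 6*B**2)
j(m) = 1/(3*m + 6*m**2) (j(m) = 1/(m + (m + m + 6*m**2)) = 1/(m + (2*m + 6*m**2)) = 1/(3*m + 6*m**2))
w = 1/267759 (w = (1/3)/(211*(1 + 2*211)) = (1/3)*(1/211)/(1 + 422) = (1/3)*(1/211)/423 = (1/3)*(1/211)*(1/423) = 1/267759 ≈ 3.7347e-6)
w - z = 1/267759 - 1*(-1985/4) = 1/267759 + 1985/4 = 531501619/1071036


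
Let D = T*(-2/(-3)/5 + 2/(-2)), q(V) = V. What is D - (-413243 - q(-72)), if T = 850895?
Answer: -972814/3 ≈ -3.2427e+5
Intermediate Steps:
D = -2212327/3 (D = 850895*(-2/(-3)/5 + 2/(-2)) = 850895*(-2*(-1/3)*(1/5) + 2*(-1/2)) = 850895*((2/3)*(1/5) - 1) = 850895*(2/15 - 1) = 850895*(-13/15) = -2212327/3 ≈ -7.3744e+5)
D - (-413243 - q(-72)) = -2212327/3 - (-413243 - 1*(-72)) = -2212327/3 - (-413243 + 72) = -2212327/3 - 1*(-413171) = -2212327/3 + 413171 = -972814/3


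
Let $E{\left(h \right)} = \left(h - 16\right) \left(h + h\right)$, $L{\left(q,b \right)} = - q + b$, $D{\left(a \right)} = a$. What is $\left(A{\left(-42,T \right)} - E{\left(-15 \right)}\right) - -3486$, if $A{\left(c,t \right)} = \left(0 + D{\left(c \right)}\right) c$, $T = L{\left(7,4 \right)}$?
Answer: $4320$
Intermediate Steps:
$L{\left(q,b \right)} = b - q$
$T = -3$ ($T = 4 - 7 = -3$)
$A{\left(c,t \right)} = c^{2}$ ($A{\left(c,t \right)} = \left(0 + c\right) c = c c = c^{2}$)
$E{\left(h \right)} = 2 h \left(-16 + h\right)$ ($E{\left(h \right)} = \left(-16 + h\right) 2 h = 2 h \left(-16 + h\right)$)
$\left(A{\left(-42,T \right)} - E{\left(-15 \right)}\right) - -3486 = \left(\left(-42\right)^{2} - 2 \left(-15\right) \left(-16 - 15\right)\right) - -3486 = \left(1764 - 2 \left(-15\right) \left(-31\right)\right) + 3486 = \left(1764 - 930\right) + 3486 = 834 + 3486 = 4320$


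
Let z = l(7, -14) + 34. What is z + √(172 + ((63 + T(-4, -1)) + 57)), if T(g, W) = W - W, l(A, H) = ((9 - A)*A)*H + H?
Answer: -176 + 2*√73 ≈ -158.91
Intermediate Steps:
l(A, H) = H + A*H*(9 - A) (l(A, H) = (A*(9 - A))*H + H = A*H*(9 - A) + H = H + A*H*(9 - A))
T(g, W) = 0
z = -176 (z = -14*(1 - 1*7² + 9*7) + 34 = -14*(1 - 1*49 + 63) + 34 = -14*(1 - 49 + 63) + 34 = -14*15 + 34 = -210 + 34 = -176)
z + √(172 + ((63 + T(-4, -1)) + 57)) = -176 + √(172 + ((63 + 0) + 57)) = -176 + √(172 + (63 + 57)) = -176 + √(172 + 120) = -176 + √292 = -176 + 2*√73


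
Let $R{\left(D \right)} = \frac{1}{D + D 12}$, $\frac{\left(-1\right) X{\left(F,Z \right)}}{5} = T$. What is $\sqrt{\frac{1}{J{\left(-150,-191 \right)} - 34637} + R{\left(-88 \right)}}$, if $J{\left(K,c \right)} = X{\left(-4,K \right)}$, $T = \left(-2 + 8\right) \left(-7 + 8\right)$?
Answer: $\frac{3 i \sqrt{39450837998}}{19829524} \approx 0.03005 i$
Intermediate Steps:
$T = 6$ ($T = 6 \cdot 1 = 6$)
$X{\left(F,Z \right)} = -30$ ($X{\left(F,Z \right)} = \left(-5\right) 6 = -30$)
$J{\left(K,c \right)} = -30$
$R{\left(D \right)} = \frac{1}{13 D}$ ($R{\left(D \right)} = \frac{1}{D + 12 D} = \frac{1}{13 D}$)
$\sqrt{\frac{1}{J{\left(-150,-191 \right)} - 34637} + R{\left(-88 \right)}} = \sqrt{\frac{1}{-30 - 34637} + \frac{1}{13 \left(-88\right)}} = \sqrt{\frac{1}{-34667} + \frac{1}{13} \left(- \frac{1}{88}\right)} = \sqrt{- \frac{1}{34667} - \frac{1}{1144}} = \sqrt{- \frac{35811}{39659048}} = \frac{3 i \sqrt{39450837998}}{19829524}$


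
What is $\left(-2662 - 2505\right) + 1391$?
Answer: $-3776$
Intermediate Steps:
$\left(-2662 - 2505\right) + 1391 = -5167 + 1391 = -3776$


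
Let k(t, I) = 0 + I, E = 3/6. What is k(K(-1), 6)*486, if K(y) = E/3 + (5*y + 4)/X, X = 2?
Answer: 2916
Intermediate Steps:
E = ½ (E = 3*(⅙) = ½ ≈ 0.50000)
K(y) = 13/6 + 5*y/2 (K(y) = (½)/3 + (5*y + 4)/2 = (½)*(⅓) + (4 + 5*y)*(½) = ⅙ + (2 + 5*y/2) = 13/6 + 5*y/2)
k(t, I) = I
k(K(-1), 6)*486 = 6*486 = 2916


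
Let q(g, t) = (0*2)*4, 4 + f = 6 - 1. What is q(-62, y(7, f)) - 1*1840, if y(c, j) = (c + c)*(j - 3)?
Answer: -1840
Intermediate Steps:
f = 1 (f = -4 + (6 - 1) = -4 + 5 = 1)
y(c, j) = 2*c*(-3 + j) (y(c, j) = (2*c)*(-3 + j) = 2*c*(-3 + j))
q(g, t) = 0 (q(g, t) = 0*4 = 0)
q(-62, y(7, f)) - 1*1840 = 0 - 1*1840 = 0 - 1840 = -1840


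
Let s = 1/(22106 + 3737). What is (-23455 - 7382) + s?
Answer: -796920590/25843 ≈ -30837.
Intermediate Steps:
s = 1/25843 ≈ 3.8695e-5
(-23455 - 7382) + s = (-23455 - 7382) + 1/25843 = -30837 + 1/25843 = -796920590/25843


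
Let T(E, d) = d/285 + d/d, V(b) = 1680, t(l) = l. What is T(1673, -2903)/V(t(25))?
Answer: -187/34200 ≈ -0.0054678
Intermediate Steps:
T(E, d) = 1 + d/285 (T(E, d) = d*(1/285) + 1 = d/285 + 1 = 1 + d/285)
T(1673, -2903)/V(t(25)) = (1 + (1/285)*(-2903))/1680 = (1 - 2903/285)*(1/1680) = -2618/285*1/1680 = -187/34200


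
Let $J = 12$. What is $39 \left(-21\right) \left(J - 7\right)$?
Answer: $-4095$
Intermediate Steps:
$39 \left(-21\right) \left(J - 7\right) = 39 \left(-21\right) \left(12 - 7\right) = \left(-819\right) 5 = -4095$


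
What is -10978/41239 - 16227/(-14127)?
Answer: 15578759/17654041 ≈ 0.88245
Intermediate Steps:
-10978/41239 - 16227/(-14127) = -10978*1/41239 - 16227*(-1/14127) = -998/3749 + 5409/4709 = 15578759/17654041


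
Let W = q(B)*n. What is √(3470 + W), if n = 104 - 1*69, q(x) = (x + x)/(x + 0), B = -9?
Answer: 2*√885 ≈ 59.498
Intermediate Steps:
q(x) = 2 (q(x) = (2*x)/x = 2)
n = 35 (n = 104 - 69 = 35)
W = 70 (W = 2*35 = 70)
√(3470 + W) = √(3470 + 70) = √3540 = 2*√885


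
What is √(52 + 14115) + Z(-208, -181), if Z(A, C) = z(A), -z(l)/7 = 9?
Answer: -63 + √14167 ≈ 56.025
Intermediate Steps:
z(l) = -63 (z(l) = -7*9 = -63)
Z(A, C) = -63
√(52 + 14115) + Z(-208, -181) = √(52 + 14115) - 63 = √14167 - 63 = -63 + √14167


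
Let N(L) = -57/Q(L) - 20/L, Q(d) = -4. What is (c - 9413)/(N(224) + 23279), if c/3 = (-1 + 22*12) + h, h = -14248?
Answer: -2876608/1304417 ≈ -2.2053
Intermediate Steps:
c = -41955 (c = 3*((-1 + 22*12) - 14248) = 3*((-1 + 264) - 14248) = 3*(263 - 14248) = 3*(-13985) = -41955)
N(L) = 57/4 - 20/L (N(L) = -57/(-4) - 20/L = -57*(-¼) - 20/L = 57/4 - 20/L)
(c - 9413)/(N(224) + 23279) = (-41955 - 9413)/((57/4 - 20/224) + 23279) = -51368/((57/4 - 20*1/224) + 23279) = -51368/((57/4 - 5/56) + 23279) = -51368/(793/56 + 23279) = -51368/1304417/56 = -51368*56/1304417 = -2876608/1304417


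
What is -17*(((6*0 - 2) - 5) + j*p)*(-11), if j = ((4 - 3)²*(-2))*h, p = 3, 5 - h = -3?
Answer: -10285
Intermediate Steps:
h = 8 (h = 5 - 1*(-3) = 5 + 3 = 8)
j = -16 (j = ((4 - 3)²*(-2))*8 = (1²*(-2))*8 = (1*(-2))*8 = -2*8 = -16)
-17*(((6*0 - 2) - 5) + j*p)*(-11) = -17*(((6*0 - 2) - 5) - 16*3)*(-11) = -17*(((0 - 2) - 5) - 48)*(-11) = -17*((-2 - 5) - 48)*(-11) = -17*(-7 - 48)*(-11) = -17*(-55)*(-11) = 935*(-11) = -10285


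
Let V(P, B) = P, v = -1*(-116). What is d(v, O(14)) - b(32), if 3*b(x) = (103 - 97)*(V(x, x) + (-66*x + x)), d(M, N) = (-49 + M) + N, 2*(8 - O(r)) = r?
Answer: 4164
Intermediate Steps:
O(r) = 8 - r/2
v = 116
d(M, N) = -49 + M + N
b(x) = -128*x (b(x) = ((103 - 97)*(x + (-66*x + x)))/3 = (6*(x - 65*x))/3 = (6*(-64*x))/3 = (-384*x)/3 = -128*x)
d(v, O(14)) - b(32) = (-49 + 116 + (8 - ½*14)) - (-128)*32 = (-49 + 116 + (8 - 7)) - 1*(-4096) = (-49 + 116 + 1) + 4096 = 68 + 4096 = 4164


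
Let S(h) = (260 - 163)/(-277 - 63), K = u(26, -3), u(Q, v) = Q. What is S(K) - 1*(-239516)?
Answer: 81435343/340 ≈ 2.3952e+5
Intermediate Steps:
K = 26
S(h) = -97/340 (S(h) = 97/(-340) = 97*(-1/340) = -97/340)
S(K) - 1*(-239516) = -97/340 - 1*(-239516) = -97/340 + 239516 = 81435343/340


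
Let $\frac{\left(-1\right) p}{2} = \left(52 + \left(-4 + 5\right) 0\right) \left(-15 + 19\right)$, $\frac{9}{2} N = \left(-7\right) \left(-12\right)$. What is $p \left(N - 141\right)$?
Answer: $\frac{152672}{3} \approx 50891.0$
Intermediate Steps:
$N = \frac{56}{3}$ ($N = \frac{2 \left(\left(-7\right) \left(-12\right)\right)}{9} = \frac{2}{9} \cdot 84 = \frac{56}{3} \approx 18.667$)
$p = -416$ ($p = - 2 \left(52 + \left(-4 + 5\right) 0\right) \left(-15 + 19\right) = - 2 \left(52 + 1 \cdot 0\right) 4 = - 2 \left(52 + 0\right) 4 = - 2 \cdot 52 \cdot 4 = \left(-2\right) 208 = -416$)
$p \left(N - 141\right) = - 416 \left(\frac{56}{3} - 141\right) = \left(-416\right) \left(- \frac{367}{3}\right) = \frac{152672}{3}$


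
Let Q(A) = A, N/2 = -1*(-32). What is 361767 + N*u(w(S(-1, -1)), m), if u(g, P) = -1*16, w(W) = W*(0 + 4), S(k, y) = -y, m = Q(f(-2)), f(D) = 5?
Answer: 360743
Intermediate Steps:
N = 64 (N = 2*(-1*(-32)) = 2*32 = 64)
m = 5
w(W) = 4*W (w(W) = W*4 = 4*W)
u(g, P) = -16
361767 + N*u(w(S(-1, -1)), m) = 361767 + 64*(-16) = 361767 - 1024 = 360743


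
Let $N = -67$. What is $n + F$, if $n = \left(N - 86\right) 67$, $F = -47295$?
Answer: $-57546$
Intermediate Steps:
$n = -10251$ ($n = \left(-67 - 86\right) 67 = \left(-153\right) 67 = -10251$)
$n + F = -10251 - 47295 = -57546$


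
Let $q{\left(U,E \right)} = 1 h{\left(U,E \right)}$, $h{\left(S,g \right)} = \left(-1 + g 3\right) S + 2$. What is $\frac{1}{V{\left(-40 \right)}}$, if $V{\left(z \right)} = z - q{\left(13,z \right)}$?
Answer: $\frac{1}{1531} \approx 0.00065317$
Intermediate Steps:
$h{\left(S,g \right)} = 2 + S \left(-1 + 3 g\right)$ ($h{\left(S,g \right)} = \left(-1 + 3 g\right) S + 2 = S \left(-1 + 3 g\right) + 2 = 2 + S \left(-1 + 3 g\right)$)
$q{\left(U,E \right)} = 2 - U + 3 E U$ ($q{\left(U,E \right)} = 1 \left(2 - U + 3 U E\right) = 1 \left(2 - U + 3 E U\right) = 2 - U + 3 E U$)
$V{\left(z \right)} = 11 - 38 z$ ($V{\left(z \right)} = z - \left(2 - 13 + 3 z 13\right) = z - \left(2 - 13 + 39 z\right) = z - \left(-11 + 39 z\right) = 11 - 38 z$)
$\frac{1}{V{\left(-40 \right)}} = \frac{1}{11 - -1520} = \frac{1}{11 + 1520} = \frac{1}{1531}$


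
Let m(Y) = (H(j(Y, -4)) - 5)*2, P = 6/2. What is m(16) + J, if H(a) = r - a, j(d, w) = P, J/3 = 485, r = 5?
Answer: 1449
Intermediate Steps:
J = 1455 (J = 3*485 = 1455)
P = 3 (P = 6*(1/2) = 3)
j(d, w) = 3
H(a) = 5 - a
m(Y) = -6 (m(Y) = ((5 - 1*3) - 5)*2 = ((5 - 3) - 5)*2 = (2 - 5)*2 = -3*2 = -6)
m(16) + J = -6 + 1455 = 1449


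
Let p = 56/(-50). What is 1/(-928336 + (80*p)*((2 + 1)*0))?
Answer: -1/928336 ≈ -1.0772e-6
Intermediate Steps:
p = -28/25 (p = 56*(-1/50) = -28/25 ≈ -1.1200)
1/(-928336 + (80*p)*((2 + 1)*0)) = 1/(-928336 + (80*(-28/25))*((2 + 1)*0)) = 1/(-928336 - 1344*0/5) = 1/(-928336 - 448/5*0) = 1/(-928336 + 0) = 1/(-928336) = -1/928336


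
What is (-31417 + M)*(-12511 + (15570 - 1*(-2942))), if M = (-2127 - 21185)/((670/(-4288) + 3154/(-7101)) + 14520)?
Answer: -13235209606178249/70197281 ≈ -1.8854e+8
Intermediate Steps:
M = -112707072/70197281 (M = -23312/((670*(-1/4288) + 3154*(-1/7101)) + 14520) = -23312/((-5/32 - 3154/7101) + 14520) = -23312/(-136433/227232 + 14520) = -23312/3299272207/227232 = -23312*227232/3299272207 = -112707072/70197281 ≈ -1.6056)
(-31417 + M)*(-12511 + (15570 - 1*(-2942))) = (-31417 - 112707072/70197281)*(-12511 + (15570 - 1*(-2942))) = -2205500684249*(-12511 + (15570 + 2942))/70197281 = -2205500684249*(-12511 + 18512)/70197281 = -2205500684249/70197281*6001 = -13235209606178249/70197281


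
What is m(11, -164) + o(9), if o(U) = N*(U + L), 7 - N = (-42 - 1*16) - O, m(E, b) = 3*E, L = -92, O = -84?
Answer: 1610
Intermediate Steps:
N = -19 (N = 7 - ((-42 - 1*16) - 1*(-84)) = 7 - ((-42 - 16) + 84) = 7 - (-58 + 84) = 7 - 1*26 = 7 - 26 = -19)
o(U) = 1748 - 19*U (o(U) = -19*(U - 92) = -19*(-92 + U) = 1748 - 19*U)
m(11, -164) + o(9) = 3*11 + (1748 - 19*9) = 33 + (1748 - 171) = 33 + 1577 = 1610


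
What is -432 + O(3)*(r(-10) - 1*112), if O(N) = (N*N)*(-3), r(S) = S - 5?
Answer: 2997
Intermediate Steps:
r(S) = -5 + S
O(N) = -3*N**2 (O(N) = N**2*(-3) = -3*N**2)
-432 + O(3)*(r(-10) - 1*112) = -432 + (-3*3**2)*((-5 - 10) - 1*112) = -432 + (-3*9)*(-15 - 112) = -432 - 27*(-127) = -432 + 3429 = 2997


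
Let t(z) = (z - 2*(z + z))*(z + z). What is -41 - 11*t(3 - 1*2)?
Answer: 25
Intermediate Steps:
t(z) = -6*z² (t(z) = (z - 4*z)*(2*z) = (-3*z)*(2*z) = -6*z²)
-41 - 11*t(3 - 1*2) = -41 - (-66)*(3 - 1*2)² = -41 - (-66)*(3 - 2)² = -41 - (-66)*1² = -41 - (-66) = -41 - 11*(-6) = -41 + 66 = 25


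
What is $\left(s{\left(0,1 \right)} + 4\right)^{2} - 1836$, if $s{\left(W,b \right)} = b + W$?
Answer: $-1811$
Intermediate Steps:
$s{\left(W,b \right)} = W + b$
$\left(s{\left(0,1 \right)} + 4\right)^{2} - 1836 = \left(\left(0 + 1\right) + 4\right)^{2} - 1836 = \left(1 + 4\right)^{2} - 1836 = 5^{2} - 1836 = 25 - 1836 = -1811$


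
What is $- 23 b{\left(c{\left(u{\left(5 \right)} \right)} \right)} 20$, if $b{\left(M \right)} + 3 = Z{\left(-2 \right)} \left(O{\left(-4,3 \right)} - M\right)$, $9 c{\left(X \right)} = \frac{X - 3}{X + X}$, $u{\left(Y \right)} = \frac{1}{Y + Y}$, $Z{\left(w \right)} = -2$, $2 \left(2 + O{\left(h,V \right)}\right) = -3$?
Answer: $- \frac{3220}{9} \approx -357.78$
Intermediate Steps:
$O{\left(h,V \right)} = - \frac{7}{2}$ ($O{\left(h,V \right)} = -2 + \frac{1}{2} \left(-3\right) = -2 - \frac{3}{2} = - \frac{7}{2}$)
$u{\left(Y \right)} = \frac{1}{2 Y}$
$c{\left(X \right)} = \frac{-3 + X}{18 X}$ ($c{\left(X \right)} = \frac{\left(X - 3\right) \frac{1}{X + X}}{9} = \frac{\left(-3 + X\right) \frac{1}{2 X}}{9} = \frac{\frac{1}{2} \frac{1}{X} \left(-3 + X\right)}{9} = \frac{-3 + X}{18 X}$)
$b{\left(M \right)} = 4 + 2 M$ ($b{\left(M \right)} = -3 - 2 \left(- \frac{7}{2} - M\right) = -3 + \left(7 + 2 M\right) = 4 + 2 M$)
$- 23 b{\left(c{\left(u{\left(5 \right)} \right)} \right)} 20 = - 23 \left(4 + 2 \frac{-3 + \frac{1}{2 \cdot 5}}{18 \frac{1}{2 \cdot 5}}\right) 20 = - 23 \left(4 + 2 \frac{-3 + \frac{1}{2} \cdot \frac{1}{5}}{18 \cdot \frac{1}{2} \cdot \frac{1}{5}}\right) 20 = - 23 \left(4 + 2 \frac{\frac{1}{\frac{1}{10}} \left(-3 + \frac{1}{10}\right)}{18}\right) 20 = - 23 \left(4 + 2 \cdot \frac{1}{18} \cdot 10 \left(- \frac{29}{10}\right)\right) 20 = - 23 \left(4 + 2 \left(- \frac{29}{18}\right)\right) 20 = - 23 \left(4 - \frac{29}{9}\right) 20 = \left(-23\right) \frac{7}{9} \cdot 20 = \left(- \frac{161}{9}\right) 20 = - \frac{3220}{9}$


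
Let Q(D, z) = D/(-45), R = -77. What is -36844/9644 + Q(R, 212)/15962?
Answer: -6615983543/1731797190 ≈ -3.8203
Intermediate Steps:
Q(D, z) = -D/45 (Q(D, z) = D*(-1/45) = -D/45)
-36844/9644 + Q(R, 212)/15962 = -36844/9644 - 1/45*(-77)/15962 = -36844*1/9644 + (77/45)*(1/15962) = -9211/2411 + 77/718290 = -6615983543/1731797190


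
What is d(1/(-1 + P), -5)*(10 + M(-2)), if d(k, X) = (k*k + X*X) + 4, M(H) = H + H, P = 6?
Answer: 4356/25 ≈ 174.24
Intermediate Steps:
M(H) = 2*H
d(k, X) = 4 + X**2 + k**2 (d(k, X) = (k**2 + X**2) + 4 = (X**2 + k**2) + 4 = 4 + X**2 + k**2)
d(1/(-1 + P), -5)*(10 + M(-2)) = (4 + (-5)**2 + (1/(-1 + 6))**2)*(10 + 2*(-2)) = (4 + 25 + (1/5)**2)*(10 - 4) = (4 + 25 + (1/5)**2)*6 = (4 + 25 + 1/25)*6 = (726/25)*6 = 4356/25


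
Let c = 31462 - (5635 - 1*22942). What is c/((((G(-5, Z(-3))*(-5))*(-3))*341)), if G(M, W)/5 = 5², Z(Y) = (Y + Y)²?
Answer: 48769/639375 ≈ 0.076276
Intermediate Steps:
Z(Y) = 4*Y² (Z(Y) = (2*Y)² = 4*Y²)
G(M, W) = 125 (G(M, W) = 5*5² = 5*25 = 125)
c = 48769 (c = 31462 - (5635 - 22942) = 31462 - 1*(-17307) = 31462 + 17307 = 48769)
c/((((G(-5, Z(-3))*(-5))*(-3))*341)) = 48769/((((125*(-5))*(-3))*341)) = 48769/((-625*(-3)*341)) = 48769/((1875*341)) = 48769/639375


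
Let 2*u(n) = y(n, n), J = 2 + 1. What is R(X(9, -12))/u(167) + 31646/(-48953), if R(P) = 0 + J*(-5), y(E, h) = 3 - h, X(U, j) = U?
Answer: -1860677/4014146 ≈ -0.46353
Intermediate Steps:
J = 3
R(P) = -15 (R(P) = 0 + 3*(-5) = 0 - 15 = -15)
u(n) = 3/2 - n/2 (u(n) = (3 - n)/2 = 3/2 - n/2)
R(X(9, -12))/u(167) + 31646/(-48953) = -15/(3/2 - ½*167) + 31646/(-48953) = -15/(3/2 - 167/2) + 31646*(-1/48953) = -15/(-82) - 31646/48953 = -15*(-1/82) - 31646/48953 = 15/82 - 31646/48953 = -1860677/4014146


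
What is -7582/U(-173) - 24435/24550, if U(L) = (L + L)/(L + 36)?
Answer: -2550937421/849430 ≈ -3003.1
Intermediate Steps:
U(L) = 2*L/(36 + L) (U(L) = (2*L)/(36 + L) = 2*L/(36 + L))
-7582/U(-173) - 24435/24550 = -7582/(2*(-173)/(36 - 173)) - 24435/24550 = -7582/(2*(-173)/(-137)) - 24435*1/24550 = -7582/(2*(-173)*(-1/137)) - 4887/4910 = -7582/346/137 - 4887/4910 = -7582*137/346 - 4887/4910 = -519367/173 - 4887/4910 = -2550937421/849430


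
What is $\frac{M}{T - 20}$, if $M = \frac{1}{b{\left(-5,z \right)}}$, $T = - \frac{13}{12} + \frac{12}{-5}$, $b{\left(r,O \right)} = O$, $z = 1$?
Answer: $- \frac{60}{1409} \approx -0.042583$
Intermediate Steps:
$T = - \frac{209}{60}$ ($T = \left(-13\right) \frac{1}{12} + 12 \left(- \frac{1}{5}\right) = - \frac{13}{12} - \frac{12}{5} = - \frac{209}{60} \approx -3.4833$)
$M = 1$ ($M = 1^{-1} = 1$)
$\frac{M}{T - 20} = \frac{1}{- \frac{209}{60} - 20} \cdot 1 = \frac{1}{- \frac{1409}{60}} \cdot 1 = \left(- \frac{60}{1409}\right) 1 = - \frac{60}{1409}$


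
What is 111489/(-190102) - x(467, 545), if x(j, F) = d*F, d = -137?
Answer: 14193854341/190102 ≈ 74664.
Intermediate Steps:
x(j, F) = -137*F
111489/(-190102) - x(467, 545) = 111489/(-190102) - (-137)*545 = 111489*(-1/190102) - 1*(-74665) = -111489/190102 + 74665 = 14193854341/190102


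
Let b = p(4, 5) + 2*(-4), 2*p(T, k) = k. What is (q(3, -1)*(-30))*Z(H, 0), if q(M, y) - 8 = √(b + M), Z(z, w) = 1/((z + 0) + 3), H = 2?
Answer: -48 - 3*I*√10 ≈ -48.0 - 9.4868*I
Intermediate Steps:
p(T, k) = k/2
b = -11/2 (b = (½)*5 + 2*(-4) = 5/2 - 8 = -11/2 ≈ -5.5000)
Z(z, w) = 1/(3 + z) (Z(z, w) = 1/(z + 3) = 1/(3 + z))
q(M, y) = 8 + √(-11/2 + M)
(q(3, -1)*(-30))*Z(H, 0) = ((8 + √(-22 + 4*3)/2)*(-30))/(3 + 2) = ((8 + √(-22 + 12)/2)*(-30))/5 = ((8 + √(-10)/2)*(-30))*(⅕) = ((8 + (I*√10)/2)*(-30))*(⅕) = ((8 + I*√10/2)*(-30))*(⅕) = (-240 - 15*I*√10)*(⅕) = -48 - 3*I*√10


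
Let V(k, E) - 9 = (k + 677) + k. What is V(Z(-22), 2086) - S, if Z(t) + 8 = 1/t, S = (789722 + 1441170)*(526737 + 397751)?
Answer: -22686761708887/11 ≈ -2.0624e+12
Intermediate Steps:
S = 2062432883296 (S = 2230892*924488 = 2062432883296)
Z(t) = -8 + 1/t
V(k, E) = 686 + 2*k (V(k, E) = 9 + ((k + 677) + k) = 9 + ((677 + k) + k) = 9 + (677 + 2*k) = 686 + 2*k)
V(Z(-22), 2086) - S = (686 + 2*(-8 + 1/(-22))) - 1*2062432883296 = (686 + 2*(-8 - 1/22)) - 2062432883296 = (686 + 2*(-177/22)) - 2062432883296 = (686 - 177/11) - 2062432883296 = 7369/11 - 2062432883296 = -22686761708887/11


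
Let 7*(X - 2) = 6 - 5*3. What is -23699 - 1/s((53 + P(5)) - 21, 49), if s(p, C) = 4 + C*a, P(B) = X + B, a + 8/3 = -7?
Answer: -33391888/1409 ≈ -23699.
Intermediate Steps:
a = -29/3 (a = -8/3 - 7 = -29/3 ≈ -9.6667)
X = 5/7 (X = 2 + (6 - 5*3)/7 = 2 + (6 - 15)/7 = 2 + (⅐)*(-9) = 2 - 9/7 = 5/7 ≈ 0.71429)
P(B) = 5/7 + B
s(p, C) = 4 - 29*C/3 (s(p, C) = 4 + C*(-29/3) = 4 - 29*C/3)
-23699 - 1/s((53 + P(5)) - 21, 49) = -23699 - 1/(4 - 29/3*49) = -23699 - 1/(4 - 1421/3) = -23699 - 1/(-1409/3) = -23699 - 1*(-3/1409) = -23699 + 3/1409 = -33391888/1409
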